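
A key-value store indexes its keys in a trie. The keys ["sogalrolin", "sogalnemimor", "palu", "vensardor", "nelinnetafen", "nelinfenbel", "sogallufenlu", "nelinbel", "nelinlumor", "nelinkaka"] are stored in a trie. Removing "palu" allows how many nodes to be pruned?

4

Walk "palu" from the leaf back toward the root, removing each node that no remaining word uses.
No other word shares any prefix with "palu", so all 4 of its nodes go.
Nodes removed: 4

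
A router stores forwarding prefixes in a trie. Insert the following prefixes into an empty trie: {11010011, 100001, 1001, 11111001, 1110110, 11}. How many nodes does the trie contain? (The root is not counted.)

Count nodes per top-level branch (shared prefixes stored once):
  '1'-branch (100001, 1001, 11, 11010011, 1110110, 11111001): 24 nodes
Sum: 24

24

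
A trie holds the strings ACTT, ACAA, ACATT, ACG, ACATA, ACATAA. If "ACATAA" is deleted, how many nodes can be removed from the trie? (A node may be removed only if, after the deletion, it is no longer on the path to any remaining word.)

A node on "ACATAA"'s path can go only if nothing else ends at it or branches off below it.
The suffix "A" (1 node) is used only by "ACATAA"; "ACATA" is itself a stored word, so pruning stops there.
Nodes removed: 1

1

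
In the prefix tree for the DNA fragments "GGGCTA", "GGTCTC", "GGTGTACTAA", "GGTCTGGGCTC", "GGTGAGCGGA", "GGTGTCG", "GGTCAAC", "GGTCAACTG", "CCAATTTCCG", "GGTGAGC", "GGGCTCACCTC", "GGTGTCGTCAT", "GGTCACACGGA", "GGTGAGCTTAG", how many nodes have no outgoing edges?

Leaves are exactly the stored words that no other stored word extends.
Those words: "CCAATTTCCG", "GGGCTA", "GGGCTCACCTC", "GGTCAACTG", "GGTCACACGGA", "GGTCTC", "GGTCTGGGCTC", "GGTGAGCGGA", "GGTGAGCTTAG", "GGTGTACTAA", "GGTGTCGTCAT"
Leaf count: 11

11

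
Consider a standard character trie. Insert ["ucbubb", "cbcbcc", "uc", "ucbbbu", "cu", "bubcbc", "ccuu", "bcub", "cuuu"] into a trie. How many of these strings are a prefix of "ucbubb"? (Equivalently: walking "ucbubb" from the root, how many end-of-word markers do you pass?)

2

Check each prefix of "ucbubb" against the stored set — each match is an end-marker on the path.
Prefixes of the query that are stored words: "uc", "ucbubb"
Count: 2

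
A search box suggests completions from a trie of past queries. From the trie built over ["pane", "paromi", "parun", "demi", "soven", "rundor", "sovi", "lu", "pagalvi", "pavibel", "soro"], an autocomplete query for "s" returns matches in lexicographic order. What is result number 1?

soro

DFS of the "s" subtree visits, in order: "soro", "soven", "sovi"
The 1st is soro.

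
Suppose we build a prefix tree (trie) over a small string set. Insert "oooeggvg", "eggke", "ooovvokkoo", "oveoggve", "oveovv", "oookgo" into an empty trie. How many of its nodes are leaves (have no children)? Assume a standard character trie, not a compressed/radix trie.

6

A leaf is a node with no children — equivalently, the end of a word that is not a proper prefix of any other stored word.
Those words: "eggke", "oooeggvg", "oookgo", "ooovvokkoo", "oveoggve", "oveovv"
Leaf count: 6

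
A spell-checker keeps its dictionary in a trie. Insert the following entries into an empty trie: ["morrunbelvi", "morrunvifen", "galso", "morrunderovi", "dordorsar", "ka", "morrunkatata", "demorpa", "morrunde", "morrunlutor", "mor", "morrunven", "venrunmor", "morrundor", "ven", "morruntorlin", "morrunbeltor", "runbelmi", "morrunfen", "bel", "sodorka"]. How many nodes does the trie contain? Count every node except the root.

98

Insert word by word; a character creates a node only if that edge doesn't already exist:
  "morrunbelvi" → 11 new (m, o, r, r, u, n, b, e, l, v, i)
  "morrunvifen" → prefix "morrun" already present; 5 new (v, i, f, e, n)
  "galso" → 5 new (g, a, l, s, o)
  "morrunderovi" → prefix "morrun" already present; 6 new (d, e, r, o, v, i)
  "dordorsar" → 9 new (d, o, r, d, o, r, s, a, r)
  "ka" → 2 new (k, a)
  "morrunkatata" → prefix "morrun" already present; 6 new (k, a, t, a, t, a)
  "demorpa" → prefix "d" already present; 6 new (e, m, o, r, p, a)
  "morrunde" → prefix "morrunde" already present; 0 new (none)
  "morrunlutor" → prefix "morrun" already present; 5 new (l, u, t, o, r)
  "mor" → prefix "mor" already present; 0 new (none)
  "morrunven" → prefix "morrunv" already present; 2 new (e, n)
  "venrunmor" → 9 new (v, e, n, r, u, n, m, o, r)
  "morrundor" → prefix "morrund" already present; 2 new (o, r)
  "ven" → prefix "ven" already present; 0 new (none)
  "morruntorlin" → prefix "morrun" already present; 6 new (t, o, r, l, i, n)
  "morrunbeltor" → prefix "morrunbel" already present; 3 new (t, o, r)
  "runbelmi" → 8 new (r, u, n, b, e, l, m, i)
  "morrunfen" → prefix "morrun" already present; 3 new (f, e, n)
  "bel" → 3 new (b, e, l)
  "sodorka" → 7 new (s, o, d, o, r, k, a)
Total nodes = 11 + 5 + 5 + 6 + 9 + 2 + 6 + 6 + 0 + 5 + 0 + 2 + 9 + 2 + 0 + 6 + 3 + 8 + 3 + 3 + 7 = 98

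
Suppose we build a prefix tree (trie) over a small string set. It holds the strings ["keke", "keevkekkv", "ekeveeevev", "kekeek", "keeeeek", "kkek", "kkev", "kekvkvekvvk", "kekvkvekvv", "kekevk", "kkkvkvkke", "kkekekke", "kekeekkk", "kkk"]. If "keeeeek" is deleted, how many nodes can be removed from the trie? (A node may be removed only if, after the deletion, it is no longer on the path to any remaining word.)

4

Walk "keeeeek" from the leaf back toward the root, removing each node that no remaining word uses.
The suffix "eeek" (4 nodes) is used only by "keeeeek"; the node for "kee" still has the child "v", so pruning stops there.
Nodes removed: 4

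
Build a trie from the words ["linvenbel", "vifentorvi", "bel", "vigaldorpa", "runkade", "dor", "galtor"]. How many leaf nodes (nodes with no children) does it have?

A leaf is a node with no children — equivalently, the end of a word that is not a proper prefix of any other stored word.
Those words: "bel", "dor", "galtor", "linvenbel", "runkade", "vifentorvi", "vigaldorpa"
Leaf count: 7

7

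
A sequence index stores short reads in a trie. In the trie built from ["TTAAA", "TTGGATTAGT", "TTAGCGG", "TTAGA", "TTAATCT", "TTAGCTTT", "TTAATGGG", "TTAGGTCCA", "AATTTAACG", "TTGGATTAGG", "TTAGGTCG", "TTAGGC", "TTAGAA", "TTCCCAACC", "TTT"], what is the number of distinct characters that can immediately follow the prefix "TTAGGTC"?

The children of the "TTAGGTC" node are the distinct next characters among strings starting with "TTAGGTC".
Distinct next characters after "TTAGGTC": C, G.
That node has 2 child edges.

2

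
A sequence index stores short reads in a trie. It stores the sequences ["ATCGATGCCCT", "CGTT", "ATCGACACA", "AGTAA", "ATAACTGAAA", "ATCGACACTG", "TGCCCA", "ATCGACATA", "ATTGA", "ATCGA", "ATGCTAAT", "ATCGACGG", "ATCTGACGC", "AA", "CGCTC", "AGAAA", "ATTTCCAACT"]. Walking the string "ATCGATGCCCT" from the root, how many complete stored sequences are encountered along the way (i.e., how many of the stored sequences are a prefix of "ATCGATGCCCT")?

2

Traverse "ATCGATGCCCT" character by character; count nodes along the way that are marked as word ends.
Prefixes of the query that are stored words: "ATCGA", "ATCGATGCCCT"
Count: 2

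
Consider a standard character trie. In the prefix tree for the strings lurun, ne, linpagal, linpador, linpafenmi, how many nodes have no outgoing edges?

A leaf is a node with no children — equivalently, the end of a word that is not a proper prefix of any other stored word.
Those words: "linpador", "linpafenmi", "linpagal", "lurun", "ne"
Leaf count: 5

5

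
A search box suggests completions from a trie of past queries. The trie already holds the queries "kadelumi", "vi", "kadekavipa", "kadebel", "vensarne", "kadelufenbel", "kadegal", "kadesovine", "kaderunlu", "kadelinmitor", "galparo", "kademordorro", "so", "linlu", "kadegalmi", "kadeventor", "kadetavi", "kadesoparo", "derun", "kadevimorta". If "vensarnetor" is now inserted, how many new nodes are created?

The longest prefix of "vensarnetor" already in the trie is "vensarne" (length 8).
So 11 − 8 = 3 new nodes.

3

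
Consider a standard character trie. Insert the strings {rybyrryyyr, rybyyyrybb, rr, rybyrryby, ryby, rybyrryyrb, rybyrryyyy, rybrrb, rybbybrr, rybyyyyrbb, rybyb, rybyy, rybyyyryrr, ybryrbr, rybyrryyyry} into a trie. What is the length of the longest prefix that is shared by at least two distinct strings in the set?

Equivalently: take the maximum, over all pairs, of their longest common prefix length.
e.g. "rybyrryyyr" and "rybyrryyyry" share the prefix "rybyrryyyr" of length 10; no pair shares a longer one.
Longest shared-prefix length: 10

10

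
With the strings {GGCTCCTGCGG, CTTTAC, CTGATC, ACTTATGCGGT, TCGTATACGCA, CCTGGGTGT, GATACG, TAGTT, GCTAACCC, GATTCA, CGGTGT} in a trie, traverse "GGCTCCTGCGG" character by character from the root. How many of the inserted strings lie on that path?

Check each prefix of "GGCTCCTGCGG" against the stored set — each match is an end-marker on the path.
Prefixes of the query that are stored words: "GGCTCCTGCGG"
Count: 1

1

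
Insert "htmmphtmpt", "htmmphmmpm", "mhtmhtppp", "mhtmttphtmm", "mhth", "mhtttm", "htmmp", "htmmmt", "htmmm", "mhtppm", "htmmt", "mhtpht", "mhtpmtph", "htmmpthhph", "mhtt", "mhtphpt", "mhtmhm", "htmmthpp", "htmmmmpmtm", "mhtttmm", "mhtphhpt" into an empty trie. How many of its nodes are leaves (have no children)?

16

Leaves are exactly the stored words that no other stored word extends.
Those words: "htmmmmpmtm", "htmmmt", "htmmphmmpm", "htmmphtmpt", "htmmpthhph", "htmmthpp", "mhth", "mhtmhm", "mhtmhtppp", "mhtmttphtmm", "mhtphhpt", "mhtphpt", "mhtpht", "mhtpmtph", "mhtppm", "mhtttmm"
Leaf count: 16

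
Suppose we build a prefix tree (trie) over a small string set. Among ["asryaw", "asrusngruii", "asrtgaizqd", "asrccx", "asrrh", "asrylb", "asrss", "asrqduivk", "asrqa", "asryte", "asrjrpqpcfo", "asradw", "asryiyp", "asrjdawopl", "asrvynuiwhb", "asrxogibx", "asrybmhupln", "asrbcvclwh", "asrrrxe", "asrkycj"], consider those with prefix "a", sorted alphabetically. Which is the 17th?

DFS of the "a" subtree visits, in order: "asradw", "asrbcvclwh", "asrccx", "asrjdawopl", "asrjrpqpcfo", "asrkycj", "asrqa", "asrqduivk", "asrrh", "asrrrxe", "asrss", "asrtgaizqd", "asrusngruii", "asrvynuiwhb", "asrxogibx", "asryaw", "asrybmhupln", "asryiyp", "asrylb", "asryte"
Position 17: asrybmhupln

asrybmhupln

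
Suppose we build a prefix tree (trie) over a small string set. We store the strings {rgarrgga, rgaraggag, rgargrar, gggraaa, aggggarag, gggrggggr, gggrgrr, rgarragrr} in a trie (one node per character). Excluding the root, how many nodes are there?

Insert word by word; a character creates a node only if that edge doesn't already exist:
  "rgarrgga" → 8 new (r, g, a, r, r, g, g, a)
  "rgaraggag" → prefix "rgar" already present; 5 new (a, g, g, a, g)
  "rgargrar" → prefix "rgar" already present; 4 new (g, r, a, r)
  "gggraaa" → 7 new (g, g, g, r, a, a, a)
  "aggggarag" → 9 new (a, g, g, g, g, a, r, a, g)
  "gggrggggr" → prefix "gggr" already present; 5 new (g, g, g, g, r)
  "gggrgrr" → prefix "gggrg" already present; 2 new (r, r)
  "rgarragrr" → prefix "rgarr" already present; 4 new (a, g, r, r)
Total nodes = 8 + 5 + 4 + 7 + 9 + 5 + 2 + 4 = 44

44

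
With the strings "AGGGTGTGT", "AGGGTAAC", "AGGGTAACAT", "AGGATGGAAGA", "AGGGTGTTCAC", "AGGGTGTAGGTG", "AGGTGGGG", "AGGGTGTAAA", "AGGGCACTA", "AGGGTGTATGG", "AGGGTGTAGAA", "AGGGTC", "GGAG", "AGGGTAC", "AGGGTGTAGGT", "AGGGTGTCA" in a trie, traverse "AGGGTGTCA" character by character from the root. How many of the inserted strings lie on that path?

Walk "AGGGTGTCA" from the root; an end-of-word marker is hit whenever a stored word is a prefix of "AGGGTGTCA".
Prefixes of the query that are stored words: "AGGGTGTCA"
Count: 1

1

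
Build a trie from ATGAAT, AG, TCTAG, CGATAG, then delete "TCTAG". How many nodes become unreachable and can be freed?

A node on "TCTAG"'s path can go only if nothing else ends at it or branches off below it.
No other word shares any prefix with "TCTAG", so all 5 of its nodes go.
Nodes removed: 5

5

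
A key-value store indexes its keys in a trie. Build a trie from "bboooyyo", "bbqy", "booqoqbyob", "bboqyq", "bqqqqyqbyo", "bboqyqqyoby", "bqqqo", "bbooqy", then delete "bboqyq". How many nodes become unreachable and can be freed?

Walk "bboqyq" from the leaf back toward the root, removing each node that no remaining word uses.
Every node on "bboqyq" is still needed (e.g. by "bboqyqqyoby"), so nothing is freed.
Nodes removed: 0

0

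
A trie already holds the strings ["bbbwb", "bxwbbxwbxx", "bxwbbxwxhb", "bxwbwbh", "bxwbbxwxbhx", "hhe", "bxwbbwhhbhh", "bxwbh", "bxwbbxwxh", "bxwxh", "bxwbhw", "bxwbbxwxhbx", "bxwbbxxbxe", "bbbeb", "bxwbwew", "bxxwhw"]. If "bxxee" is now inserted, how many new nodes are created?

"bxx" is already a path in the trie; the remaining "ee" must be added.
Each of the 2 remaining characters creates one node.

2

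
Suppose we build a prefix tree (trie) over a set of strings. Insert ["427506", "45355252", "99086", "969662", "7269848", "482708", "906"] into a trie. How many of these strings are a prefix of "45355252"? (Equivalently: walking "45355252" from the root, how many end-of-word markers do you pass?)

1

Check each prefix of "45355252" against the stored set — each match is an end-marker on the path.
Prefixes of the query that are stored words: "45355252"
Count: 1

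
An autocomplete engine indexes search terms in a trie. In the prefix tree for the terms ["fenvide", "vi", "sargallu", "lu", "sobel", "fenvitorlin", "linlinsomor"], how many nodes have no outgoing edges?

A leaf is a node with no children — equivalently, the end of a word that is not a proper prefix of any other stored word.
Those words: "fenvide", "fenvitorlin", "linlinsomor", "lu", "sargallu", "sobel", "vi"
Leaf count: 7

7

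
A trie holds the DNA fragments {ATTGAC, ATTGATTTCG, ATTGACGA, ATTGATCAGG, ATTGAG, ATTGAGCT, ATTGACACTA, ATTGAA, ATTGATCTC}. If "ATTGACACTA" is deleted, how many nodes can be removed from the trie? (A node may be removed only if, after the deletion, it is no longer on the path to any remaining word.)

A node on "ATTGACACTA"'s path can go only if nothing else ends at it or branches off below it.
The suffix "ACTA" (4 nodes) is used only by "ATTGACACTA"; the node for "ATTGAC" still has the child "G", so pruning stops there.
Nodes removed: 4

4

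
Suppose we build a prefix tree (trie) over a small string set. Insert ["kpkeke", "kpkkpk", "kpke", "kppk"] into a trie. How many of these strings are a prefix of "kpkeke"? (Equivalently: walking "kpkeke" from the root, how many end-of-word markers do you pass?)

Check each prefix of "kpkeke" against the stored set — each match is an end-marker on the path.
Prefixes of the query that are stored words: "kpke", "kpkeke"
Count: 2

2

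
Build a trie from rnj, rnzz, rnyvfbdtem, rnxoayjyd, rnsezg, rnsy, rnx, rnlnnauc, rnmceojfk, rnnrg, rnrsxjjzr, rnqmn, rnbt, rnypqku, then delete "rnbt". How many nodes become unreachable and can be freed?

2

After clearing the end-marker at "rnbt", prune upward until reaching a node still needed by another word.
The suffix "bt" (2 nodes) is used only by "rnbt"; the node for "rn" still has the child "j", so pruning stops there.
Nodes removed: 2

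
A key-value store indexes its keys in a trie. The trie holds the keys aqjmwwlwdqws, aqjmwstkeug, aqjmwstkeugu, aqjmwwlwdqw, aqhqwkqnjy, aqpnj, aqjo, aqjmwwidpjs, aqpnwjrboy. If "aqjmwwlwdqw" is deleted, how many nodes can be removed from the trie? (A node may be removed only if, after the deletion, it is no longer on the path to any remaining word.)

A node on "aqjmwwlwdqw"'s path can go only if nothing else ends at it or branches off below it.
Every node on "aqjmwwlwdqw" is still needed (e.g. by "aqjmwwlwdqws"), so nothing is freed.
Nodes removed: 0

0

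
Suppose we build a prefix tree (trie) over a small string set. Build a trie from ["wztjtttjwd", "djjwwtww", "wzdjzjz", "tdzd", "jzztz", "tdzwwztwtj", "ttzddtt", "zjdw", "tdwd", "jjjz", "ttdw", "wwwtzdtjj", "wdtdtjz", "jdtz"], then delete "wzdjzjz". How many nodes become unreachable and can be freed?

5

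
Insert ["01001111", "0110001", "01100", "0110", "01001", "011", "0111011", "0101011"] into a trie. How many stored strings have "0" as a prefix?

Walk to "0"; the words in its subtree are exactly those with that prefix.
Matches: "01001", "01001111", "0101011", "011", "0110", "01100", "0110001", "0111011"
Count: 8

8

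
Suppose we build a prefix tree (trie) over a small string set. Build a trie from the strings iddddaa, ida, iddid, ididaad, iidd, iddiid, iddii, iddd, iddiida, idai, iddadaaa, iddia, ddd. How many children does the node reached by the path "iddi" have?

The children of the "iddi" node are the distinct next characters among strings starting with "iddi".
Characters that immediately follow "iddi" among the stored strings: {a, d, i}.
That node has 3 child edges.

3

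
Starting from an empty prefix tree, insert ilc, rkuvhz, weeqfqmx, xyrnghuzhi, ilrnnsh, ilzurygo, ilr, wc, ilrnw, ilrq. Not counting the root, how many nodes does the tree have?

Insert word by word; a character creates a node only if that edge doesn't already exist:
  "ilc" → 3 new (i, l, c)
  "rkuvhz" → 6 new (r, k, u, v, h, z)
  "weeqfqmx" → 8 new (w, e, e, q, f, q, m, x)
  "xyrnghuzhi" → 10 new (x, y, r, n, g, h, u, z, h, i)
  "ilrnnsh" → prefix "il" already present; 5 new (r, n, n, s, h)
  "ilzurygo" → prefix "il" already present; 6 new (z, u, r, y, g, o)
  "ilr" → prefix "ilr" already present; 0 new (none)
  "wc" → prefix "w" already present; 1 new (c)
  "ilrnw" → prefix "ilrn" already present; 1 new (w)
  "ilrq" → prefix "ilr" already present; 1 new (q)
Total nodes = 3 + 6 + 8 + 10 + 5 + 6 + 0 + 1 + 1 + 1 = 41

41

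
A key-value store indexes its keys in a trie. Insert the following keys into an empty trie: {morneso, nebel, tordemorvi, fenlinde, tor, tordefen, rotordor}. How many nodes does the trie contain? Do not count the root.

41

Trace insertions, counting only characters that open a new branch:
  "morneso" → 7 new (m, o, r, n, e, s, o)
  "nebel" → 5 new (n, e, b, e, l)
  "tordemorvi" → 10 new (t, o, r, d, e, m, o, r, v, i)
  "fenlinde" → 8 new (f, e, n, l, i, n, d, e)
  "tor" → prefix "tor" already present; 0 new (none)
  "tordefen" → prefix "torde" already present; 3 new (f, e, n)
  "rotordor" → 8 new (r, o, t, o, r, d, o, r)
Total nodes = 7 + 5 + 10 + 8 + 0 + 3 + 8 = 41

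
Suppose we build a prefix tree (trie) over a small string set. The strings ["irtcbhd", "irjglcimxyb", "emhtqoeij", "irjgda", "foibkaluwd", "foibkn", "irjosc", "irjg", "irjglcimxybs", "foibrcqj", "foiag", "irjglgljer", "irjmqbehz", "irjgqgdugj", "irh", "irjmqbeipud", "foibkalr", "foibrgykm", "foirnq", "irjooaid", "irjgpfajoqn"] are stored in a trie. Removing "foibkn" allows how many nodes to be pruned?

1

After clearing the end-marker at "foibkn", prune upward until reaching a node still needed by another word.
The suffix "n" (1 node) is used only by "foibkn"; the node for "foibk" still has the child "a", so pruning stops there.
Nodes removed: 1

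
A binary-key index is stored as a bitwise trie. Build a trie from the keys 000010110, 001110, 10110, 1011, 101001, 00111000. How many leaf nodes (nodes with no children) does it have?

4

Leaves are exactly the stored words that no other stored word extends.
Those words: "000010110", "00111000", "101001", "10110"
Leaf count: 4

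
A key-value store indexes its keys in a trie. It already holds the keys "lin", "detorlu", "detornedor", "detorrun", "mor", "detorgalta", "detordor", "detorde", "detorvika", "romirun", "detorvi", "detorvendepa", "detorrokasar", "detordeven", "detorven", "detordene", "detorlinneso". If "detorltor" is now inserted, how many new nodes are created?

"detorl" is already a path in the trie; the remaining "tor" must be added.
New nodes needed: |"detorltor"| − 6 = 9 − 6 = 3.

3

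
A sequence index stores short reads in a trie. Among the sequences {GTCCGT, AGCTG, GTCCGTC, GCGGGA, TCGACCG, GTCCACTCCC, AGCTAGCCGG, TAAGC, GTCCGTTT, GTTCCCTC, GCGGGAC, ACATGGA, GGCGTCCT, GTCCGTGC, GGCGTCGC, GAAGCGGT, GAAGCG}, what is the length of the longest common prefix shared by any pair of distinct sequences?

Equivalently: take the maximum, over all pairs, of their longest common prefix length.
"GAAGCG" and "GAAGCGGT" agree on "GAAGCG" (6 characters) before diverging; nothing deeper is shared.
Longest shared-prefix length: 6

6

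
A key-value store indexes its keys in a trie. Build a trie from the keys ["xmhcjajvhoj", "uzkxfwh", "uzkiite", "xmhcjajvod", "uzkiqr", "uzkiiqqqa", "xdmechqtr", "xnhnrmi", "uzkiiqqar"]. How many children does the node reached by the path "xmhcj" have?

1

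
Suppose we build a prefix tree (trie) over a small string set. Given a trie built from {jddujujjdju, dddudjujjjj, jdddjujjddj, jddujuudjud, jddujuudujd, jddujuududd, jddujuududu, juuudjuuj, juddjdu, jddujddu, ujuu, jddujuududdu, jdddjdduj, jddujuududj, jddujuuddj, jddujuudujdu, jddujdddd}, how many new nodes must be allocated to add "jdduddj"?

3

"jddu" is already a path in the trie; the remaining "ddj" must be added.
Each of the 3 remaining characters creates one node.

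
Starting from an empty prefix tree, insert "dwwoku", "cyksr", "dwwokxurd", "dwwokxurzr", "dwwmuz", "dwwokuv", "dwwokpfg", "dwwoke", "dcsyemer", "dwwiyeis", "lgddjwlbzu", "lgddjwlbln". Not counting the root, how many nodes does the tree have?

49

Insert word by word; a character creates a node only if that edge doesn't already exist:
  "dwwoku" → 6 new (d, w, w, o, k, u)
  "cyksr" → 5 new (c, y, k, s, r)
  "dwwokxurd" → prefix "dwwok" already present; 4 new (x, u, r, d)
  "dwwokxurzr" → prefix "dwwokxur" already present; 2 new (z, r)
  "dwwmuz" → prefix "dww" already present; 3 new (m, u, z)
  "dwwokuv" → prefix "dwwoku" already present; 1 new (v)
  "dwwokpfg" → prefix "dwwok" already present; 3 new (p, f, g)
  "dwwoke" → prefix "dwwok" already present; 1 new (e)
  "dcsyemer" → prefix "d" already present; 7 new (c, s, y, e, m, e, r)
  "dwwiyeis" → prefix "dww" already present; 5 new (i, y, e, i, s)
  "lgddjwlbzu" → 10 new (l, g, d, d, j, w, l, b, z, u)
  "lgddjwlbln" → prefix "lgddjwlb" already present; 2 new (l, n)
Total nodes = 6 + 5 + 4 + 2 + 3 + 1 + 3 + 1 + 7 + 5 + 10 + 2 = 49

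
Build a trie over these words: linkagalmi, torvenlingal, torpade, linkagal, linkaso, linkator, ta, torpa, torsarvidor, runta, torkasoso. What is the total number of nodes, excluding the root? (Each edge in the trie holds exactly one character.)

Trace insertions, counting only characters that open a new branch:
  "linkagalmi" → 10 new (l, i, n, k, a, g, a, l, m, i)
  "torvenlingal" → 12 new (t, o, r, v, e, n, l, i, n, g, a, l)
  "torpade" → prefix "tor" already present; 4 new (p, a, d, e)
  "linkagal" → prefix "linkagal" already present; 0 new (none)
  "linkaso" → prefix "linka" already present; 2 new (s, o)
  "linkator" → prefix "linka" already present; 3 new (t, o, r)
  "ta" → prefix "t" already present; 1 new (a)
  "torpa" → prefix "torpa" already present; 0 new (none)
  "torsarvidor" → prefix "tor" already present; 8 new (s, a, r, v, i, d, o, r)
  "runta" → 5 new (r, u, n, t, a)
  "torkasoso" → prefix "tor" already present; 6 new (k, a, s, o, s, o)
Total nodes = 10 + 12 + 4 + 0 + 2 + 3 + 1 + 0 + 8 + 5 + 6 = 51

51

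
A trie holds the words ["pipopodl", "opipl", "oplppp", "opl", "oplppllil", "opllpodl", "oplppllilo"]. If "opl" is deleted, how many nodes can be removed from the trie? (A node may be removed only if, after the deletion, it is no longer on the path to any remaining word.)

Walk "opl" from the leaf back toward the root, removing each node that no remaining word uses.
Every node on "opl" is still needed (e.g. by "oplppp"), so nothing is freed.
Nodes removed: 0

0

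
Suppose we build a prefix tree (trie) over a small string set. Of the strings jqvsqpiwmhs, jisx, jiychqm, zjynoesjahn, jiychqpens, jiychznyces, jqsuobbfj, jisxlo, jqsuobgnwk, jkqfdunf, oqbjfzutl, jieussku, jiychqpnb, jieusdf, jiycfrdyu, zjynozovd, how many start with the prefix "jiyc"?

5

Filter for entries beginning with "jiyc":
Words under "jiyc": jiycfrdyu, jiychqm, jiychqpens, jiychqpnb, jiychznyces
Count: 5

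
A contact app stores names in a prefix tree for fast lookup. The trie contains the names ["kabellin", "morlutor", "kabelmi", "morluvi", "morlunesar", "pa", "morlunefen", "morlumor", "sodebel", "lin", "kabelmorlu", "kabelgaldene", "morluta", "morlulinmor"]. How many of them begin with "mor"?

7

Filter for entries beginning with "mor":
Words under "mor": morlulinmor, morlumor, morlunefen, morlunesar, morluta, morlutor, morluvi
Count: 7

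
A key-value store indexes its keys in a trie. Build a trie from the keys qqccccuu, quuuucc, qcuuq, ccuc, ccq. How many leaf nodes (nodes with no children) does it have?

5

Leaves are exactly the stored words that no other stored word extends.
Those words: "ccq", "ccuc", "qcuuq", "qqccccuu", "quuuucc"
Leaf count: 5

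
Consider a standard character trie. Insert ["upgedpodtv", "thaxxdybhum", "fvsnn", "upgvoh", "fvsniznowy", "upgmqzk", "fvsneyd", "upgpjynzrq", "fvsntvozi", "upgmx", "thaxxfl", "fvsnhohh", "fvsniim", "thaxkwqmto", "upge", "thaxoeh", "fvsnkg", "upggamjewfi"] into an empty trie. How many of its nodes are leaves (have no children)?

17

Leaves are exactly the stored words that no other stored word extends.
Those words: "fvsneyd", "fvsnhohh", "fvsniim", "fvsniznowy", "fvsnkg", "fvsnn", "fvsntvozi", "thaxkwqmto", "thaxoeh", "thaxxdybhum", "thaxxfl", "upgedpodtv", "upggamjewfi", "upgmqzk", "upgmx", "upgpjynzrq", "upgvoh"
Leaf count: 17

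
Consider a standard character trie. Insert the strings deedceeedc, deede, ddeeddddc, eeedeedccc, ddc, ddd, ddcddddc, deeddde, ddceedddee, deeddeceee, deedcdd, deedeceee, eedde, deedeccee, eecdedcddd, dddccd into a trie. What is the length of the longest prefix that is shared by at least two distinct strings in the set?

6

The deepest shared node is where two words last agree before diverging.
"deedeccee" and "deedeceee" agree on "deedec" (6 characters) before diverging; nothing deeper is shared.
Longest shared-prefix length: 6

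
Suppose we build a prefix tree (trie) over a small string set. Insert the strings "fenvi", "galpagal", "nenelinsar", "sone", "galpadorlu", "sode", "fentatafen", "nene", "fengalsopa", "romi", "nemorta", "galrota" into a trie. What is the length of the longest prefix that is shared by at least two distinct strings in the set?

Equivalently: take the maximum, over all pairs, of their longest common prefix length.
e.g. "galpadorlu" and "galpagal" share the prefix "galpa" of length 5; no pair shares a longer one.
Longest shared-prefix length: 5

5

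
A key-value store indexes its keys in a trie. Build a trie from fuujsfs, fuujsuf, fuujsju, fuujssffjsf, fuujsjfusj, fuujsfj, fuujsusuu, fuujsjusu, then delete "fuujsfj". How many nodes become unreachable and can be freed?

1

After clearing the end-marker at "fuujsfj", prune upward until reaching a node still needed by another word.
The suffix "j" (1 node) is used only by "fuujsfj"; the node for "fuujsf" still has the child "s", so pruning stops there.
Nodes removed: 1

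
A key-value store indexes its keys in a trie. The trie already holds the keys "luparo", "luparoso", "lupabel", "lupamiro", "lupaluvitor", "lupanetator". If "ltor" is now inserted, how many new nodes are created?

3

"l" is already a path in the trie; the remaining "tor" must be added.
So 4 − 1 = 3 new nodes.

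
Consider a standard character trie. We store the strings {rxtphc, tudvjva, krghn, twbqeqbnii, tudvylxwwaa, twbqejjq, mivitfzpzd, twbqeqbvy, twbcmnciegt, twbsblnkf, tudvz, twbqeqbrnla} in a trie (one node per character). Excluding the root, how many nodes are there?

68

Insert word by word; a character creates a node only if that edge doesn't already exist:
  "rxtphc" → 6 new (r, x, t, p, h, c)
  "tudvjva" → 7 new (t, u, d, v, j, v, a)
  "krghn" → 5 new (k, r, g, h, n)
  "twbqeqbnii" → prefix "t" already present; 9 new (w, b, q, e, q, b, n, i, i)
  "tudvylxwwaa" → prefix "tudv" already present; 7 new (y, l, x, w, w, a, a)
  "twbqejjq" → prefix "twbqe" already present; 3 new (j, j, q)
  "mivitfzpzd" → 10 new (m, i, v, i, t, f, z, p, z, d)
  "twbqeqbvy" → prefix "twbqeqb" already present; 2 new (v, y)
  "twbcmnciegt" → prefix "twb" already present; 8 new (c, m, n, c, i, e, g, t)
  "twbsblnkf" → prefix "twb" already present; 6 new (s, b, l, n, k, f)
  "tudvz" → prefix "tudv" already present; 1 new (z)
  "twbqeqbrnla" → prefix "twbqeqb" already present; 4 new (r, n, l, a)
Total nodes = 6 + 7 + 5 + 9 + 7 + 3 + 10 + 2 + 8 + 6 + 1 + 4 = 68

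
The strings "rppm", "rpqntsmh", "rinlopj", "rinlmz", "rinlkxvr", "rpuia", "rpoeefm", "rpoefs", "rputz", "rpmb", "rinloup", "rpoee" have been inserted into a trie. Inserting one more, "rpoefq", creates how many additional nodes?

1

Walking "rpoefq" from the root, the first 5 characters ("rpoef") follow existing edges; "q" is the first miss.
Each of the 1 remaining characters creates one node.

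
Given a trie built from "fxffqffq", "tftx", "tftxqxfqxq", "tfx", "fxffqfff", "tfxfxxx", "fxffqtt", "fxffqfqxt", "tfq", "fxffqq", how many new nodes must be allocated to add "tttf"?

3

Walking "tttf" from the root, the first 1 characters ("t") follow existing edges; "t" is the first miss.
New nodes needed: |"tttf"| − 1 = 4 − 1 = 3.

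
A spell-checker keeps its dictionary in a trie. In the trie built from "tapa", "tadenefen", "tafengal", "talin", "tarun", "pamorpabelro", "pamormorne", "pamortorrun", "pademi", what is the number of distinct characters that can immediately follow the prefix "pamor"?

3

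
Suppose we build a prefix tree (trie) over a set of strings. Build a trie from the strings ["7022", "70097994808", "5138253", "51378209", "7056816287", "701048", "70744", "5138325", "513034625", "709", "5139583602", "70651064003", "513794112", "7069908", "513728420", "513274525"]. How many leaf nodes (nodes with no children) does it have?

16

Leaves are exactly the stored words that no other stored word extends.
Those words: "513034625", "513274525", "513728420", "51378209", "513794112", "5138253", "5138325", "5139583602", "70097994808", "701048", "7022", "7056816287", "70651064003", "7069908", "70744", "709"
Leaf count: 16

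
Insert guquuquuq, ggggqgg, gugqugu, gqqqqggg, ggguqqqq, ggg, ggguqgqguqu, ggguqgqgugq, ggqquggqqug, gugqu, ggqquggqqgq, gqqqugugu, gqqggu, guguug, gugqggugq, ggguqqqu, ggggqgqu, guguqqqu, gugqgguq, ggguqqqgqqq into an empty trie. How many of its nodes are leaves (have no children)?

18

A leaf is a node with no children — equivalently, the end of a word that is not a proper prefix of any other stored word.
Those words: "ggggqgg", "ggggqgqu", "ggguqgqgugq", "ggguqgqguqu", "ggguqqqgqqq", "ggguqqqq", "ggguqqqu", "ggqquggqqgq", "ggqquggqqug", "gqqggu", "gqqqqggg", "gqqqugugu", "gugqggugq", "gugqgguq", "gugqugu", "guguqqqu", "guguug", "guquuquuq"
Leaf count: 18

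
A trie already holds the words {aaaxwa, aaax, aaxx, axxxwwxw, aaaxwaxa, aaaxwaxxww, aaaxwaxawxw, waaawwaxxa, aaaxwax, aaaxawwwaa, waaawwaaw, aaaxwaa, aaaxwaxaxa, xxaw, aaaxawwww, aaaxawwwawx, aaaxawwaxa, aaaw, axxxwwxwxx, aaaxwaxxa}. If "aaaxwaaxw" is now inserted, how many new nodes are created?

Walking "aaaxwaaxw" from the root, the first 7 characters ("aaaxwaa") follow existing edges; "x" is the first miss.
Each of the 2 remaining characters creates one node.

2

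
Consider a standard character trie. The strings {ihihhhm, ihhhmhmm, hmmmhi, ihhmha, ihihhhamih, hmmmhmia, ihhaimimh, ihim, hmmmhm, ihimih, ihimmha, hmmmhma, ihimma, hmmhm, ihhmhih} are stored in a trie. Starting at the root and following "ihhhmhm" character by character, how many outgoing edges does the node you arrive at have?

1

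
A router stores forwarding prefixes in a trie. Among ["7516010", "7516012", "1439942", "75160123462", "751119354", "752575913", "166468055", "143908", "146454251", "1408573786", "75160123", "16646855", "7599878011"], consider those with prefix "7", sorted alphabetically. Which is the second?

Filter for "7…" and sort: "751119354", "7516010", "7516012", "75160123", "75160123462", "752575913", "7599878011"
The 2nd is 7516010.

7516010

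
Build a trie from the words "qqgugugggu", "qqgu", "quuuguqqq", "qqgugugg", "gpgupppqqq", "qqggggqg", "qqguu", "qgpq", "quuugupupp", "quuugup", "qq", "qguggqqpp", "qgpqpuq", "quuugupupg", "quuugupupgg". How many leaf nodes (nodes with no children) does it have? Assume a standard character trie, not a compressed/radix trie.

Leaves are exactly the stored words that no other stored word extends.
Those words: "gpgupppqqq", "qgpqpuq", "qguggqqpp", "qqggggqg", "qqgugugggu", "qqguu", "quuugupupgg", "quuugupupp", "quuuguqqq"
Leaf count: 9

9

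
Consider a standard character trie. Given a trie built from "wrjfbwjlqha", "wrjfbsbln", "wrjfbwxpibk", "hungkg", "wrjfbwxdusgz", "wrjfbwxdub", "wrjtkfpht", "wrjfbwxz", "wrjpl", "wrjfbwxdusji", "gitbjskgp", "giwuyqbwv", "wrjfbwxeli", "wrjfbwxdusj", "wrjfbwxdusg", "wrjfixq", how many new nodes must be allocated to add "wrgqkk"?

The longest prefix of "wrgqkk" already in the trie is "wr" (length 2).
So 6 − 2 = 4 new nodes.

4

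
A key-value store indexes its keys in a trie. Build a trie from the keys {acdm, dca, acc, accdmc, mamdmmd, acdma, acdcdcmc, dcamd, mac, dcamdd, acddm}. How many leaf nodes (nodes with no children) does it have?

7

Leaves are exactly the stored words that no other stored word extends.
Those words: "accdmc", "acdcdcmc", "acddm", "acdma", "dcamdd", "mac", "mamdmmd"
Leaf count: 7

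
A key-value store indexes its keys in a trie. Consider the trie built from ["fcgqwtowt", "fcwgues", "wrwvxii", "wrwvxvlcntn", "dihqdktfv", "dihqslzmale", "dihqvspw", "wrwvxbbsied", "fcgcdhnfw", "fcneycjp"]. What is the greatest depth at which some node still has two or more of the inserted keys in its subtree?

Equivalently: take the maximum, over all pairs, of their longest common prefix length.
"wrwvxbbsied" and "wrwvxii" agree on "wrwvx" (5 characters) before diverging; nothing deeper is shared.
Longest shared-prefix length: 5

5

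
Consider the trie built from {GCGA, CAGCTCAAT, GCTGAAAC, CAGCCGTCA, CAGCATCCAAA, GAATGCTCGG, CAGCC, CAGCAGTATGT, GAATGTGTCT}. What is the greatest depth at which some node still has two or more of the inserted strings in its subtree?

5

The deepest shared node is where two words last agree before diverging.
e.g. "CAGCAGTATGT" and "CAGCATCCAAA" share the prefix "CAGCA" of length 5; no pair shares a longer one.
Longest shared-prefix length: 5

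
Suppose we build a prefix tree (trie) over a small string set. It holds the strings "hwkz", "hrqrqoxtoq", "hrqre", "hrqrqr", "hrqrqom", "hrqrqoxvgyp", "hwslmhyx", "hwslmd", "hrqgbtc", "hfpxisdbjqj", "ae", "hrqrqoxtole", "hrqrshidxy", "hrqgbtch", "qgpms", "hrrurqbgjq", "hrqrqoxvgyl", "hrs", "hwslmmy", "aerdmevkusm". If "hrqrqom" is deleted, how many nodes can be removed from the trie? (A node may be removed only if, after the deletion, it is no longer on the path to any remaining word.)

1

Walk "hrqrqom" from the leaf back toward the root, removing each node that no remaining word uses.
The suffix "m" (1 node) is used only by "hrqrqom"; the node for "hrqrqo" still has the child "x", so pruning stops there.
Nodes removed: 1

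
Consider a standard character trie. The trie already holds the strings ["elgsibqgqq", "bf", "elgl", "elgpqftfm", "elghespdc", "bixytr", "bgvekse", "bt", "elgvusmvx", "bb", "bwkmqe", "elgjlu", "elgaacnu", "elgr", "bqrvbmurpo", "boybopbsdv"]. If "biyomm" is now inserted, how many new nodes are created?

Walking "biyomm" from the root, the first 2 characters ("bi") follow existing edges; "y" is the first miss.
New nodes needed: |"biyomm"| − 2 = 6 − 2 = 4.

4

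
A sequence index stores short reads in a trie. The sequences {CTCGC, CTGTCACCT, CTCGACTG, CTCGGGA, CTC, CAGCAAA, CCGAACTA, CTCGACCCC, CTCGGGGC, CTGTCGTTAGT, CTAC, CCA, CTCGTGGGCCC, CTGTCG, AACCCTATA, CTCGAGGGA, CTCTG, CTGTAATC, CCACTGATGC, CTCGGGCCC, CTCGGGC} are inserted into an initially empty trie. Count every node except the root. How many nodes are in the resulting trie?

For each word, the new-node count is its length minus the longest prefix already in the trie:
  "CTCGC" → 5 new (C, T, C, G, C)
  "CTGTCACCT" → prefix "CT" already present; 7 new (G, T, C, A, C, C, T)
  "CTCGACTG" → prefix "CTCG" already present; 4 new (A, C, T, G)
  "CTCGGGA" → prefix "CTCG" already present; 3 new (G, G, A)
  "CTC" → prefix "CTC" already present; 0 new (none)
  "CAGCAAA" → prefix "C" already present; 6 new (A, G, C, A, A, A)
  "CCGAACTA" → prefix "C" already present; 7 new (C, G, A, A, C, T, A)
  "CTCGACCCC" → prefix "CTCGAC" already present; 3 new (C, C, C)
  "CTCGGGGC" → prefix "CTCGGG" already present; 2 new (G, C)
  "CTGTCGTTAGT" → prefix "CTGTC" already present; 6 new (G, T, T, A, G, T)
  "CTAC" → prefix "CT" already present; 2 new (A, C)
  "CCA" → prefix "CC" already present; 1 new (A)
  "CTCGTGGGCCC" → prefix "CTCG" already present; 7 new (T, G, G, G, C, C, C)
  "CTGTCG" → prefix "CTGTCG" already present; 0 new (none)
  "AACCCTATA" → 9 new (A, A, C, C, C, T, A, T, A)
  "CTCGAGGGA" → prefix "CTCGA" already present; 4 new (G, G, G, A)
  "CTCTG" → prefix "CTC" already present; 2 new (T, G)
  "CTGTAATC" → prefix "CTGT" already present; 4 new (A, A, T, C)
  "CCACTGATGC" → prefix "CCA" already present; 7 new (C, T, G, A, T, G, C)
  "CTCGGGCCC" → prefix "CTCGGG" already present; 3 new (C, C, C)
  "CTCGGGC" → prefix "CTCGGGC" already present; 0 new (none)
Total nodes = 5 + 7 + 4 + 3 + 0 + 6 + 7 + 3 + 2 + 6 + 2 + 1 + 7 + 0 + 9 + 4 + 2 + 4 + 7 + 3 + 0 = 82

82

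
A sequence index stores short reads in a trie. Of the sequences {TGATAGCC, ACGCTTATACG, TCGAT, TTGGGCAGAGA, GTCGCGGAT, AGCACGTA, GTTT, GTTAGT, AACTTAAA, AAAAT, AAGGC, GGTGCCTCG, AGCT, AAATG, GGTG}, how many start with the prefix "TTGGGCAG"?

1

Traverse to the node for "TTGGGCAG", then collect every word in that subtree.
Matches: "TTGGGCAGAGA"
Count: 1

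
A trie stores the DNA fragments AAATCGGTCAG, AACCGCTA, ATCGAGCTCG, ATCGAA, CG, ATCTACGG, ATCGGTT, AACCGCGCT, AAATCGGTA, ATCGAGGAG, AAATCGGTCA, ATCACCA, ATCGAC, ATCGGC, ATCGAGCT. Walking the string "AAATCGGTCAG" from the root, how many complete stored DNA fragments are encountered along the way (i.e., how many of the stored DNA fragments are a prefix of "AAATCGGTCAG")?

Walk "AAATCGGTCAG" from the root; an end-of-word marker is hit whenever a stored word is a prefix of "AAATCGGTCAG".
Prefixes of the query that are stored words: "AAATCGGTCA", "AAATCGGTCAG"
Count: 2

2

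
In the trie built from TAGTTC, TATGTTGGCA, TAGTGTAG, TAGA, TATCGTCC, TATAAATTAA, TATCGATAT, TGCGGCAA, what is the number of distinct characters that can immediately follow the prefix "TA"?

Walk "TA" from the root, arriving at one node.
Distinct next characters after "TA": G, T.
That node has 2 child edges.

2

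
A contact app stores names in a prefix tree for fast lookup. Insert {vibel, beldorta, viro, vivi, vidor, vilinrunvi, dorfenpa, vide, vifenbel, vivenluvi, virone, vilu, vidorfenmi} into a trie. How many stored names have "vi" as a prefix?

11

Traverse to the node for "vi", then collect every word in that subtree.
Words under "vi": vibel, vide, vidor, vidorfenmi, vifenbel, vilinrunvi, vilu, viro, virone, vivenluvi, vivi
Count: 11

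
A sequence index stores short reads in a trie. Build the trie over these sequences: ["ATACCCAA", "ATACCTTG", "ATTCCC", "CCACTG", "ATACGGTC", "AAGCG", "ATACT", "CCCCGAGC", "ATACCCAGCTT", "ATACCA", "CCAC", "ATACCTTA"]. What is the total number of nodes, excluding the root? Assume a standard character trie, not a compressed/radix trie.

42

Trace insertions, counting only characters that open a new branch:
  "ATACCCAA" → 8 new (A, T, A, C, C, C, A, A)
  "ATACCTTG" → prefix "ATACC" already present; 3 new (T, T, G)
  "ATTCCC" → prefix "AT" already present; 4 new (T, C, C, C)
  "CCACTG" → 6 new (C, C, A, C, T, G)
  "ATACGGTC" → prefix "ATAC" already present; 4 new (G, G, T, C)
  "AAGCG" → prefix "A" already present; 4 new (A, G, C, G)
  "ATACT" → prefix "ATAC" already present; 1 new (T)
  "CCCCGAGC" → prefix "CC" already present; 6 new (C, C, G, A, G, C)
  "ATACCCAGCTT" → prefix "ATACCCA" already present; 4 new (G, C, T, T)
  "ATACCA" → prefix "ATACC" already present; 1 new (A)
  "CCAC" → prefix "CCAC" already present; 0 new (none)
  "ATACCTTA" → prefix "ATACCTT" already present; 1 new (A)
Total nodes = 8 + 3 + 4 + 6 + 4 + 4 + 1 + 6 + 4 + 1 + 0 + 1 = 42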